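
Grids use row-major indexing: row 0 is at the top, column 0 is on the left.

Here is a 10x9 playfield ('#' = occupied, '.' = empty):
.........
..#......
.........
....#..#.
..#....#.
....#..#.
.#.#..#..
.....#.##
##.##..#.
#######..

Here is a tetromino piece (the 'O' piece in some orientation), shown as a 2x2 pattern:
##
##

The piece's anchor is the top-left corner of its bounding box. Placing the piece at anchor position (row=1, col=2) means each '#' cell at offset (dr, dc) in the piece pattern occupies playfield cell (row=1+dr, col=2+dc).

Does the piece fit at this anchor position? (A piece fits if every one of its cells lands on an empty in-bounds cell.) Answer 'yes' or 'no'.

Answer: no

Derivation:
Check each piece cell at anchor (1, 2):
  offset (0,0) -> (1,2): occupied ('#') -> FAIL
  offset (0,1) -> (1,3): empty -> OK
  offset (1,0) -> (2,2): empty -> OK
  offset (1,1) -> (2,3): empty -> OK
All cells valid: no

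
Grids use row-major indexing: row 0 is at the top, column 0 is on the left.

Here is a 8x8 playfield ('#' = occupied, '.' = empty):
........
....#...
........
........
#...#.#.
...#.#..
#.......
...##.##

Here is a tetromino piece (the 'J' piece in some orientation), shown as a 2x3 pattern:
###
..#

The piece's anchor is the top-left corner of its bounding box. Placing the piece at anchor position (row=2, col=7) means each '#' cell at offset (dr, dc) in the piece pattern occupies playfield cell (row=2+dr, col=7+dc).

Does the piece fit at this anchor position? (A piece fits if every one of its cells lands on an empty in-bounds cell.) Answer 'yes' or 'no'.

Answer: no

Derivation:
Check each piece cell at anchor (2, 7):
  offset (0,0) -> (2,7): empty -> OK
  offset (0,1) -> (2,8): out of bounds -> FAIL
  offset (0,2) -> (2,9): out of bounds -> FAIL
  offset (1,2) -> (3,9): out of bounds -> FAIL
All cells valid: no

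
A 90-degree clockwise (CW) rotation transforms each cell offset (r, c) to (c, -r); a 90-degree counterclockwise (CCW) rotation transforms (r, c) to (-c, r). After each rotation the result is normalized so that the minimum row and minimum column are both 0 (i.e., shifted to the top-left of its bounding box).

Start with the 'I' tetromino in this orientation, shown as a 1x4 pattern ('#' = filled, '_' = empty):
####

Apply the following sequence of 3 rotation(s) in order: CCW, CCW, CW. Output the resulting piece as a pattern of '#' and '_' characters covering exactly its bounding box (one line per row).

Start:
####
After rotation 1 (CCW):
#
#
#
#
After rotation 2 (CCW):
####
After rotation 3 (CW):
#
#
#
#

Answer: #
#
#
#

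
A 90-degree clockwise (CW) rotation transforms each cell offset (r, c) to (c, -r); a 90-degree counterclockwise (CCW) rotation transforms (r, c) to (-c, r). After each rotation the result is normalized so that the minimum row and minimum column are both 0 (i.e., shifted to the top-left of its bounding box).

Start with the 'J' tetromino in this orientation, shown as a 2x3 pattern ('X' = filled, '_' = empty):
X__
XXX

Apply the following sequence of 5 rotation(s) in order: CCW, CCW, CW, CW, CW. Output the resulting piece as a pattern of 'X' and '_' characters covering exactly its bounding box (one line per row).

Answer: XX
X_
X_

Derivation:
Start:
X__
XXX
After rotation 1 (CCW):
_X
_X
XX
After rotation 2 (CCW):
XXX
__X
After rotation 3 (CW):
_X
_X
XX
After rotation 4 (CW):
X__
XXX
After rotation 5 (CW):
XX
X_
X_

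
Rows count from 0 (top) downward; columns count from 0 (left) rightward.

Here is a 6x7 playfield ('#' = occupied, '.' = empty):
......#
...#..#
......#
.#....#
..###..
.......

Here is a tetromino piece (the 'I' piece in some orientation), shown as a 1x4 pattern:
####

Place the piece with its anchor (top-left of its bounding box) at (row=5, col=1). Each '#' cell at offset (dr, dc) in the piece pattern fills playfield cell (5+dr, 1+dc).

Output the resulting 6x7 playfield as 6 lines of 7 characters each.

Fill (5+0,1+0) = (5,1)
Fill (5+0,1+1) = (5,2)
Fill (5+0,1+2) = (5,3)
Fill (5+0,1+3) = (5,4)

Answer: ......#
...#..#
......#
.#....#
..###..
.####..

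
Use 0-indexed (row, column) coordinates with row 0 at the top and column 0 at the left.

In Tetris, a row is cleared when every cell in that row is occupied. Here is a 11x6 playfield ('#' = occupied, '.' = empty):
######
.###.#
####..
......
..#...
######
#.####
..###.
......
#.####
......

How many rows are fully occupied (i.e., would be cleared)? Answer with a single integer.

Answer: 2

Derivation:
Check each row:
  row 0: 0 empty cells -> FULL (clear)
  row 1: 2 empty cells -> not full
  row 2: 2 empty cells -> not full
  row 3: 6 empty cells -> not full
  row 4: 5 empty cells -> not full
  row 5: 0 empty cells -> FULL (clear)
  row 6: 1 empty cell -> not full
  row 7: 3 empty cells -> not full
  row 8: 6 empty cells -> not full
  row 9: 1 empty cell -> not full
  row 10: 6 empty cells -> not full
Total rows cleared: 2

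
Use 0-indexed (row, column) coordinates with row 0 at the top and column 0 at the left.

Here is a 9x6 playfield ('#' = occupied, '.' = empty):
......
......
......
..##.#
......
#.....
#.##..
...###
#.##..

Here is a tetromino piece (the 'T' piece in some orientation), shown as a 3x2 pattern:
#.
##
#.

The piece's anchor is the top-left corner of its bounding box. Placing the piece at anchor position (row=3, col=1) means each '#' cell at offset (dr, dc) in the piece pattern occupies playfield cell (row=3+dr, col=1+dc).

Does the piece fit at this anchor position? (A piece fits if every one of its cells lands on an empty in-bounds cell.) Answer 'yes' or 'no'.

Check each piece cell at anchor (3, 1):
  offset (0,0) -> (3,1): empty -> OK
  offset (1,0) -> (4,1): empty -> OK
  offset (1,1) -> (4,2): empty -> OK
  offset (2,0) -> (5,1): empty -> OK
All cells valid: yes

Answer: yes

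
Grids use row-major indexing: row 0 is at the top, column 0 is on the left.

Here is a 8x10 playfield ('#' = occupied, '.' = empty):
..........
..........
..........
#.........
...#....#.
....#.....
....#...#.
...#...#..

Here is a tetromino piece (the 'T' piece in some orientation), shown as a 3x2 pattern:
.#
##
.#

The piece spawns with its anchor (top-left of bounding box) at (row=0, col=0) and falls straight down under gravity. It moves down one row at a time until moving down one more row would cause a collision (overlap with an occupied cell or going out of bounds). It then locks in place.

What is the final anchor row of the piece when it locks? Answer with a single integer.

Spawn at (row=0, col=0). Try each row:
  row 0: fits
  row 1: fits
  row 2: blocked -> lock at row 1

Answer: 1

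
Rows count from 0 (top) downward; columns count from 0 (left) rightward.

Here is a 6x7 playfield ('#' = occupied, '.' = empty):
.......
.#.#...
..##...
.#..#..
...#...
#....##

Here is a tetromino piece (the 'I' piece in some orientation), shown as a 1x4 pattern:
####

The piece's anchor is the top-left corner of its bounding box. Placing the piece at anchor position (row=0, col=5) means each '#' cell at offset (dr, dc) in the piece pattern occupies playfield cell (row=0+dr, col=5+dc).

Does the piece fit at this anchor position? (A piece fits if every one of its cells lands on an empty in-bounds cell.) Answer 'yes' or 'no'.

Check each piece cell at anchor (0, 5):
  offset (0,0) -> (0,5): empty -> OK
  offset (0,1) -> (0,6): empty -> OK
  offset (0,2) -> (0,7): out of bounds -> FAIL
  offset (0,3) -> (0,8): out of bounds -> FAIL
All cells valid: no

Answer: no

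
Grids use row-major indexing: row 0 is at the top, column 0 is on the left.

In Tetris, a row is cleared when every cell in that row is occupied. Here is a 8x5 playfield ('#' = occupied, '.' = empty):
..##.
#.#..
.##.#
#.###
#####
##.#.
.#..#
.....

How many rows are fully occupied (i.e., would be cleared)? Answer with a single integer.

Check each row:
  row 0: 3 empty cells -> not full
  row 1: 3 empty cells -> not full
  row 2: 2 empty cells -> not full
  row 3: 1 empty cell -> not full
  row 4: 0 empty cells -> FULL (clear)
  row 5: 2 empty cells -> not full
  row 6: 3 empty cells -> not full
  row 7: 5 empty cells -> not full
Total rows cleared: 1

Answer: 1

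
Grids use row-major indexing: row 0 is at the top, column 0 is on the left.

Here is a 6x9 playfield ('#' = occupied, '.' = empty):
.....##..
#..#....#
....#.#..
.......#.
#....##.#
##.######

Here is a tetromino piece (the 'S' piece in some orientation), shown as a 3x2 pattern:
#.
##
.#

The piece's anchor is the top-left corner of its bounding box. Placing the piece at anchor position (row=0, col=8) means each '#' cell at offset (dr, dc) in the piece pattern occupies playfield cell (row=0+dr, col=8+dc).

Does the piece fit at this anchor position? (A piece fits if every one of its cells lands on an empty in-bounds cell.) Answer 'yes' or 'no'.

Answer: no

Derivation:
Check each piece cell at anchor (0, 8):
  offset (0,0) -> (0,8): empty -> OK
  offset (1,0) -> (1,8): occupied ('#') -> FAIL
  offset (1,1) -> (1,9): out of bounds -> FAIL
  offset (2,1) -> (2,9): out of bounds -> FAIL
All cells valid: no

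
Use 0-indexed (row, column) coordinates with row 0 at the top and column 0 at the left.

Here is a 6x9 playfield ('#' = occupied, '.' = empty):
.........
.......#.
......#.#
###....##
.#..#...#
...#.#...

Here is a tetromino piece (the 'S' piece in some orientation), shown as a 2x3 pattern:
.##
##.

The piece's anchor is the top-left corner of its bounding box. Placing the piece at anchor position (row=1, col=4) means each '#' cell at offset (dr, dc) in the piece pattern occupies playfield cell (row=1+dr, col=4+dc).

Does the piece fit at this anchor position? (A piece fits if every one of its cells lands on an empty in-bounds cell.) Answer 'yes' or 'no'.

Answer: yes

Derivation:
Check each piece cell at anchor (1, 4):
  offset (0,1) -> (1,5): empty -> OK
  offset (0,2) -> (1,6): empty -> OK
  offset (1,0) -> (2,4): empty -> OK
  offset (1,1) -> (2,5): empty -> OK
All cells valid: yes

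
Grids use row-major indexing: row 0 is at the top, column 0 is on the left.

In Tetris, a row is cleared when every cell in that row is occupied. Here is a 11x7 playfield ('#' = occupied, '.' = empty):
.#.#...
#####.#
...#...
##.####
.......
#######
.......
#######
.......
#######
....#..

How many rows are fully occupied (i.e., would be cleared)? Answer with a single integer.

Answer: 3

Derivation:
Check each row:
  row 0: 5 empty cells -> not full
  row 1: 1 empty cell -> not full
  row 2: 6 empty cells -> not full
  row 3: 1 empty cell -> not full
  row 4: 7 empty cells -> not full
  row 5: 0 empty cells -> FULL (clear)
  row 6: 7 empty cells -> not full
  row 7: 0 empty cells -> FULL (clear)
  row 8: 7 empty cells -> not full
  row 9: 0 empty cells -> FULL (clear)
  row 10: 6 empty cells -> not full
Total rows cleared: 3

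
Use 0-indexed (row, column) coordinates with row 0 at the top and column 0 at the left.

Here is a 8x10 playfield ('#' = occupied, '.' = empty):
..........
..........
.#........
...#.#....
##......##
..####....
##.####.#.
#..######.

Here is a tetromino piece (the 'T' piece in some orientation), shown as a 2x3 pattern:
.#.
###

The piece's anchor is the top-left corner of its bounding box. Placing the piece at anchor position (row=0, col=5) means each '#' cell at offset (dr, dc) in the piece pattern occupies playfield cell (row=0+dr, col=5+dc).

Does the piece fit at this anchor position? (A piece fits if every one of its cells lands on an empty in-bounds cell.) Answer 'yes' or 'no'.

Answer: yes

Derivation:
Check each piece cell at anchor (0, 5):
  offset (0,1) -> (0,6): empty -> OK
  offset (1,0) -> (1,5): empty -> OK
  offset (1,1) -> (1,6): empty -> OK
  offset (1,2) -> (1,7): empty -> OK
All cells valid: yes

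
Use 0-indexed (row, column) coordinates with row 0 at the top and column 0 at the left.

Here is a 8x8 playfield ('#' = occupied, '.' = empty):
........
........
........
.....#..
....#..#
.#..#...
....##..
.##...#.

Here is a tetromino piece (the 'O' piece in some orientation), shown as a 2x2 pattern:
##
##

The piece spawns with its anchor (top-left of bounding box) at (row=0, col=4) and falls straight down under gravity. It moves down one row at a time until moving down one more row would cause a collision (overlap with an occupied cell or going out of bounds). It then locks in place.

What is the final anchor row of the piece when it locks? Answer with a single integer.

Answer: 1

Derivation:
Spawn at (row=0, col=4). Try each row:
  row 0: fits
  row 1: fits
  row 2: blocked -> lock at row 1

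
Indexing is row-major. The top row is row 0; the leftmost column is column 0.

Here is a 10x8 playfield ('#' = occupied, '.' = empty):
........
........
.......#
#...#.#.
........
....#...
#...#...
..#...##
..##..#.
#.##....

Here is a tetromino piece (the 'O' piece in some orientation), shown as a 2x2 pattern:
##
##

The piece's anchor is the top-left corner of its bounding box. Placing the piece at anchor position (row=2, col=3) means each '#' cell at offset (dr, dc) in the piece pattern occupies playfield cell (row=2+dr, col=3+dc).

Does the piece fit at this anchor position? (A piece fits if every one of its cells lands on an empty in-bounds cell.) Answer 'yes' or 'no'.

Check each piece cell at anchor (2, 3):
  offset (0,0) -> (2,3): empty -> OK
  offset (0,1) -> (2,4): empty -> OK
  offset (1,0) -> (3,3): empty -> OK
  offset (1,1) -> (3,4): occupied ('#') -> FAIL
All cells valid: no

Answer: no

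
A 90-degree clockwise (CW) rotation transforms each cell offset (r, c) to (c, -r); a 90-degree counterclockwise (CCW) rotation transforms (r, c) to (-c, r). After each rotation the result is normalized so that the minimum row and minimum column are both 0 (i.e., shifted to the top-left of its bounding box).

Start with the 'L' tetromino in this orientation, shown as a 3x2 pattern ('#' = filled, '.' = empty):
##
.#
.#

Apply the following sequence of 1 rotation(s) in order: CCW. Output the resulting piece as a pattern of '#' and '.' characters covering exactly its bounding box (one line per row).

Start:
##
.#
.#
After rotation 1 (CCW):
###
#..

Answer: ###
#..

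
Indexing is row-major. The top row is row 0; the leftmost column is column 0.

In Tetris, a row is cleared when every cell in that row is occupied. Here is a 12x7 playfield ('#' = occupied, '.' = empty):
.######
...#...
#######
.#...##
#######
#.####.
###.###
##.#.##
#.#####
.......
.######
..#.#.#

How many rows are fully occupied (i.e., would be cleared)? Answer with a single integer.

Check each row:
  row 0: 1 empty cell -> not full
  row 1: 6 empty cells -> not full
  row 2: 0 empty cells -> FULL (clear)
  row 3: 4 empty cells -> not full
  row 4: 0 empty cells -> FULL (clear)
  row 5: 2 empty cells -> not full
  row 6: 1 empty cell -> not full
  row 7: 2 empty cells -> not full
  row 8: 1 empty cell -> not full
  row 9: 7 empty cells -> not full
  row 10: 1 empty cell -> not full
  row 11: 4 empty cells -> not full
Total rows cleared: 2

Answer: 2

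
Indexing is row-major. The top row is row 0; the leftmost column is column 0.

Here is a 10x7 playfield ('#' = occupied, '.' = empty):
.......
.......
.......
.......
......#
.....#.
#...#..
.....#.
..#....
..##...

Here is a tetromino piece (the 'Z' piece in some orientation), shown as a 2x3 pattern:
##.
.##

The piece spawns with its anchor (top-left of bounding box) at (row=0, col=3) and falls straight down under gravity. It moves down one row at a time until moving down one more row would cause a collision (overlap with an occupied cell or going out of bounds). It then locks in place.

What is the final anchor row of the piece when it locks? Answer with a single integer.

Answer: 3

Derivation:
Spawn at (row=0, col=3). Try each row:
  row 0: fits
  row 1: fits
  row 2: fits
  row 3: fits
  row 4: blocked -> lock at row 3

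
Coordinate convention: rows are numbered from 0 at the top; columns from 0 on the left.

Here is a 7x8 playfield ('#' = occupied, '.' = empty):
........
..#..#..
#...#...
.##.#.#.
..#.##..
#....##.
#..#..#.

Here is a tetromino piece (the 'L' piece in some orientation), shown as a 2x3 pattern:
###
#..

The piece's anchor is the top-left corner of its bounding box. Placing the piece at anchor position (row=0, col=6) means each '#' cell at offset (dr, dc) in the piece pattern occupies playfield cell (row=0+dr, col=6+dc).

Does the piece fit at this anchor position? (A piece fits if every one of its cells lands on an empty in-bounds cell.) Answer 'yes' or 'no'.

Check each piece cell at anchor (0, 6):
  offset (0,0) -> (0,6): empty -> OK
  offset (0,1) -> (0,7): empty -> OK
  offset (0,2) -> (0,8): out of bounds -> FAIL
  offset (1,0) -> (1,6): empty -> OK
All cells valid: no

Answer: no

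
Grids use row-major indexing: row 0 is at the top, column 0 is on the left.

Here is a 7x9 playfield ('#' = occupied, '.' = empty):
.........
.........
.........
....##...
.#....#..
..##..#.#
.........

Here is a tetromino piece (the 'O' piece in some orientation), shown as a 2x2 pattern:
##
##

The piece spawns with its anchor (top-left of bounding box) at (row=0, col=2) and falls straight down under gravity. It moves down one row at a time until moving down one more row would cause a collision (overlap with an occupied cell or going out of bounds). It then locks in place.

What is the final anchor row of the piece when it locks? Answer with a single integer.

Spawn at (row=0, col=2). Try each row:
  row 0: fits
  row 1: fits
  row 2: fits
  row 3: fits
  row 4: blocked -> lock at row 3

Answer: 3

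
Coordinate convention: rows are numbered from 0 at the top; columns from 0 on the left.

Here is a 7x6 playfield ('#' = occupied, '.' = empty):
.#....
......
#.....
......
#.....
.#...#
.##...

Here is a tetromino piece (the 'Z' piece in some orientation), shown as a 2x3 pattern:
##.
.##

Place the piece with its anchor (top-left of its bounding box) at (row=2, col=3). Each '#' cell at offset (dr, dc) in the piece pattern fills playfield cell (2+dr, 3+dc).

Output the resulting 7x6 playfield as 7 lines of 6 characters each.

Answer: .#....
......
#..##.
....##
#.....
.#...#
.##...

Derivation:
Fill (2+0,3+0) = (2,3)
Fill (2+0,3+1) = (2,4)
Fill (2+1,3+1) = (3,4)
Fill (2+1,3+2) = (3,5)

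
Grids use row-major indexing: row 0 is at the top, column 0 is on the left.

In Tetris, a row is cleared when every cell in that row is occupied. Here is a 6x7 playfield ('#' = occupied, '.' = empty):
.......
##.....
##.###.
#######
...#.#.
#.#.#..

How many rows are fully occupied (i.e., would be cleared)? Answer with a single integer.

Check each row:
  row 0: 7 empty cells -> not full
  row 1: 5 empty cells -> not full
  row 2: 2 empty cells -> not full
  row 3: 0 empty cells -> FULL (clear)
  row 4: 5 empty cells -> not full
  row 5: 4 empty cells -> not full
Total rows cleared: 1

Answer: 1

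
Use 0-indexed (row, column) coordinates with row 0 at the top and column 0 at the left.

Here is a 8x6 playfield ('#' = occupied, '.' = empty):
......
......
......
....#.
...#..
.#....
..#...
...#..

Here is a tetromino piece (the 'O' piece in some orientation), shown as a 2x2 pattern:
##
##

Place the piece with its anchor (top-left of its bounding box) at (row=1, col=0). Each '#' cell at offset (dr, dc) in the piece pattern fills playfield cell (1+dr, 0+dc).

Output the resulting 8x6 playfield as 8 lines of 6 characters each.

Answer: ......
##....
##....
....#.
...#..
.#....
..#...
...#..

Derivation:
Fill (1+0,0+0) = (1,0)
Fill (1+0,0+1) = (1,1)
Fill (1+1,0+0) = (2,0)
Fill (1+1,0+1) = (2,1)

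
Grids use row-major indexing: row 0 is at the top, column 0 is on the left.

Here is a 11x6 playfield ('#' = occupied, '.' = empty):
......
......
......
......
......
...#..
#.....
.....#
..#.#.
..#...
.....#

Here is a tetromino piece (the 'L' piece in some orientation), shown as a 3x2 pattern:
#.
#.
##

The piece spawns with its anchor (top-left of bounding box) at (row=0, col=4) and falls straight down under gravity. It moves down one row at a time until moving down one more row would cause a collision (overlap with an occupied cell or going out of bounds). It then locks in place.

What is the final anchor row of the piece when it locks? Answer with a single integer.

Answer: 4

Derivation:
Spawn at (row=0, col=4). Try each row:
  row 0: fits
  row 1: fits
  row 2: fits
  row 3: fits
  row 4: fits
  row 5: blocked -> lock at row 4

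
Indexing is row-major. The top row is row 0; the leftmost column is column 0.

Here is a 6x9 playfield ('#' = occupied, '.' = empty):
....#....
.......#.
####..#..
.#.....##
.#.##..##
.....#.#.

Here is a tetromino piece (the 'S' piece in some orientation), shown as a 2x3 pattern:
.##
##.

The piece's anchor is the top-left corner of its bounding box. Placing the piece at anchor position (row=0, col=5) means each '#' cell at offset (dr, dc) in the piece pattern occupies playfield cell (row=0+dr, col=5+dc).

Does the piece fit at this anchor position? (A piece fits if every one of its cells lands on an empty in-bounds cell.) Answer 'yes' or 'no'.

Check each piece cell at anchor (0, 5):
  offset (0,1) -> (0,6): empty -> OK
  offset (0,2) -> (0,7): empty -> OK
  offset (1,0) -> (1,5): empty -> OK
  offset (1,1) -> (1,6): empty -> OK
All cells valid: yes

Answer: yes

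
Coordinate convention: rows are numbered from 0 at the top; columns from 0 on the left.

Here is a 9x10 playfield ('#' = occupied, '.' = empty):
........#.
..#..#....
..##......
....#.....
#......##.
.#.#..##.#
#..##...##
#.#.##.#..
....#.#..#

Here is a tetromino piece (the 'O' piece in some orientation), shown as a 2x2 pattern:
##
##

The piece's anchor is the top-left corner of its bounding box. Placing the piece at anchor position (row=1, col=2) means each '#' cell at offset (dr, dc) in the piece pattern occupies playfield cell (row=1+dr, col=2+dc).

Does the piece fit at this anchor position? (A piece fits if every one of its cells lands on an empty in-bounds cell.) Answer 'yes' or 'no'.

Check each piece cell at anchor (1, 2):
  offset (0,0) -> (1,2): occupied ('#') -> FAIL
  offset (0,1) -> (1,3): empty -> OK
  offset (1,0) -> (2,2): occupied ('#') -> FAIL
  offset (1,1) -> (2,3): occupied ('#') -> FAIL
All cells valid: no

Answer: no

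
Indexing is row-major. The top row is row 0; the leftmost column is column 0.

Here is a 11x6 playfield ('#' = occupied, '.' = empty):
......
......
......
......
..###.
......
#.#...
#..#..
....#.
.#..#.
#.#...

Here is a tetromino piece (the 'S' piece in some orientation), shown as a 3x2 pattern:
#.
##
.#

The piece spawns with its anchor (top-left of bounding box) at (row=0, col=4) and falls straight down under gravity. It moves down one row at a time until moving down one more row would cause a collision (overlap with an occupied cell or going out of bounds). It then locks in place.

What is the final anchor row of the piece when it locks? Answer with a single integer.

Answer: 2

Derivation:
Spawn at (row=0, col=4). Try each row:
  row 0: fits
  row 1: fits
  row 2: fits
  row 3: blocked -> lock at row 2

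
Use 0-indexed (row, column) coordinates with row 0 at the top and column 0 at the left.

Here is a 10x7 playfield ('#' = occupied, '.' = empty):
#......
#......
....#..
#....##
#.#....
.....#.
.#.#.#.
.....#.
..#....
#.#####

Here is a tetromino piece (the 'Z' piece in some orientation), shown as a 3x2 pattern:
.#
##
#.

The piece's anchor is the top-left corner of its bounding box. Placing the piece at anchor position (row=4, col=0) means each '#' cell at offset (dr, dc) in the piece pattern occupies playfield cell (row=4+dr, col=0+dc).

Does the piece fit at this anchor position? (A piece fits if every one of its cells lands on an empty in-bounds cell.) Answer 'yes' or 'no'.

Answer: yes

Derivation:
Check each piece cell at anchor (4, 0):
  offset (0,1) -> (4,1): empty -> OK
  offset (1,0) -> (5,0): empty -> OK
  offset (1,1) -> (5,1): empty -> OK
  offset (2,0) -> (6,0): empty -> OK
All cells valid: yes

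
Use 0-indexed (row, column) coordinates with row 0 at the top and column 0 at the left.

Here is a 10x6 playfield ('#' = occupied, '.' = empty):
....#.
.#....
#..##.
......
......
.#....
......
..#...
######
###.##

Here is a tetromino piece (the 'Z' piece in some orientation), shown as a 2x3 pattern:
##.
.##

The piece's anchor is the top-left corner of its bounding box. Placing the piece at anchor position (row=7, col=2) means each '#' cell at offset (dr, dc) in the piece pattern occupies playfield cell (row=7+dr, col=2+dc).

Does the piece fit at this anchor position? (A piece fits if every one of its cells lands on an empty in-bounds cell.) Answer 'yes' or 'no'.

Answer: no

Derivation:
Check each piece cell at anchor (7, 2):
  offset (0,0) -> (7,2): occupied ('#') -> FAIL
  offset (0,1) -> (7,3): empty -> OK
  offset (1,1) -> (8,3): occupied ('#') -> FAIL
  offset (1,2) -> (8,4): occupied ('#') -> FAIL
All cells valid: no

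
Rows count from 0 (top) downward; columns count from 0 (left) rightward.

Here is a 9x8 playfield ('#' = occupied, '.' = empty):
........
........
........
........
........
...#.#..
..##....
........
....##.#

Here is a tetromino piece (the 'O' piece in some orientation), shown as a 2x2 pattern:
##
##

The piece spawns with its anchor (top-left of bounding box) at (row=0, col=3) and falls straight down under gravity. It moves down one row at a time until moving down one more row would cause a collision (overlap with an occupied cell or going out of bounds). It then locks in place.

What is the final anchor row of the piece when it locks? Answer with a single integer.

Spawn at (row=0, col=3). Try each row:
  row 0: fits
  row 1: fits
  row 2: fits
  row 3: fits
  row 4: blocked -> lock at row 3

Answer: 3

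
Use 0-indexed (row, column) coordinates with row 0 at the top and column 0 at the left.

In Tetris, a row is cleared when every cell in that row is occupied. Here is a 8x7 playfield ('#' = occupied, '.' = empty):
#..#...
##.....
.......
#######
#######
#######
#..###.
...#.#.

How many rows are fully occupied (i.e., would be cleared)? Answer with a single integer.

Check each row:
  row 0: 5 empty cells -> not full
  row 1: 5 empty cells -> not full
  row 2: 7 empty cells -> not full
  row 3: 0 empty cells -> FULL (clear)
  row 4: 0 empty cells -> FULL (clear)
  row 5: 0 empty cells -> FULL (clear)
  row 6: 3 empty cells -> not full
  row 7: 5 empty cells -> not full
Total rows cleared: 3

Answer: 3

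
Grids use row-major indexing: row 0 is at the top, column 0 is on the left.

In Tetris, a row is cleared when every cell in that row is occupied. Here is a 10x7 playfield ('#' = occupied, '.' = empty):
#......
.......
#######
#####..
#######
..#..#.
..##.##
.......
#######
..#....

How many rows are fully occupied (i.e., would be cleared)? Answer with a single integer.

Check each row:
  row 0: 6 empty cells -> not full
  row 1: 7 empty cells -> not full
  row 2: 0 empty cells -> FULL (clear)
  row 3: 2 empty cells -> not full
  row 4: 0 empty cells -> FULL (clear)
  row 5: 5 empty cells -> not full
  row 6: 3 empty cells -> not full
  row 7: 7 empty cells -> not full
  row 8: 0 empty cells -> FULL (clear)
  row 9: 6 empty cells -> not full
Total rows cleared: 3

Answer: 3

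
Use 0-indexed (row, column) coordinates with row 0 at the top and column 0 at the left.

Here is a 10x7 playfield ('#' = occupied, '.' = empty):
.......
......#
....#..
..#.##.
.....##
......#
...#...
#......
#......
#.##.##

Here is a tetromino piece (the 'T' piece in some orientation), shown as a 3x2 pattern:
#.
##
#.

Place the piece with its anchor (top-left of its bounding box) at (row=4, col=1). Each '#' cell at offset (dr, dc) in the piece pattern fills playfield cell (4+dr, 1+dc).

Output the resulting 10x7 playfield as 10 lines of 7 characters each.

Answer: .......
......#
....#..
..#.##.
.#...##
.##...#
.#.#...
#......
#......
#.##.##

Derivation:
Fill (4+0,1+0) = (4,1)
Fill (4+1,1+0) = (5,1)
Fill (4+1,1+1) = (5,2)
Fill (4+2,1+0) = (6,1)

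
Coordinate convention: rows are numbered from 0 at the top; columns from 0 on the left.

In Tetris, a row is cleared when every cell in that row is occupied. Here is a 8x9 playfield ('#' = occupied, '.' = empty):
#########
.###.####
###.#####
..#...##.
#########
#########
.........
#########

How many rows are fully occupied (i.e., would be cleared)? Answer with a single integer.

Answer: 4

Derivation:
Check each row:
  row 0: 0 empty cells -> FULL (clear)
  row 1: 2 empty cells -> not full
  row 2: 1 empty cell -> not full
  row 3: 6 empty cells -> not full
  row 4: 0 empty cells -> FULL (clear)
  row 5: 0 empty cells -> FULL (clear)
  row 6: 9 empty cells -> not full
  row 7: 0 empty cells -> FULL (clear)
Total rows cleared: 4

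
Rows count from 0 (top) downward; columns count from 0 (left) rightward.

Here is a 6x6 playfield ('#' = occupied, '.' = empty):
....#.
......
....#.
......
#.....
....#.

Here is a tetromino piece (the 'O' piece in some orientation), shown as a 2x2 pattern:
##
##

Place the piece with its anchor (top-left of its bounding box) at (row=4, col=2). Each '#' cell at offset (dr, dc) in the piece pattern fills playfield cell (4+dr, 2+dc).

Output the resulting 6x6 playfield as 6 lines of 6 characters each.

Fill (4+0,2+0) = (4,2)
Fill (4+0,2+1) = (4,3)
Fill (4+1,2+0) = (5,2)
Fill (4+1,2+1) = (5,3)

Answer: ....#.
......
....#.
......
#.##..
..###.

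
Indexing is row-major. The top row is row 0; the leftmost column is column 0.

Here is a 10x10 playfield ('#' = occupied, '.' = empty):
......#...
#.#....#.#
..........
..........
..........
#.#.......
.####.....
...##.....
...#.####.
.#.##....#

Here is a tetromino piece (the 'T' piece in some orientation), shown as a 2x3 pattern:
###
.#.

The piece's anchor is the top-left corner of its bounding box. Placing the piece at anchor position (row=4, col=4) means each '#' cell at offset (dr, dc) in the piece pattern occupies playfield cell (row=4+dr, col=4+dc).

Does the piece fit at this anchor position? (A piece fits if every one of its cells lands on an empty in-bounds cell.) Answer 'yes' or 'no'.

Answer: yes

Derivation:
Check each piece cell at anchor (4, 4):
  offset (0,0) -> (4,4): empty -> OK
  offset (0,1) -> (4,5): empty -> OK
  offset (0,2) -> (4,6): empty -> OK
  offset (1,1) -> (5,5): empty -> OK
All cells valid: yes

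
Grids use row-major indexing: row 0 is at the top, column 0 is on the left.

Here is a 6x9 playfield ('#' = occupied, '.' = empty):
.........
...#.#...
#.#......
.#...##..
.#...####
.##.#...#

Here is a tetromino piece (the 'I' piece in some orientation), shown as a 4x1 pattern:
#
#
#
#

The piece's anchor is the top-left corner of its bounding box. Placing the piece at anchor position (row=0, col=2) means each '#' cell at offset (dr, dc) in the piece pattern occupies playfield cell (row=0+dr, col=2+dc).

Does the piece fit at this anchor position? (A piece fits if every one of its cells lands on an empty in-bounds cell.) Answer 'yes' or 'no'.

Check each piece cell at anchor (0, 2):
  offset (0,0) -> (0,2): empty -> OK
  offset (1,0) -> (1,2): empty -> OK
  offset (2,0) -> (2,2): occupied ('#') -> FAIL
  offset (3,0) -> (3,2): empty -> OK
All cells valid: no

Answer: no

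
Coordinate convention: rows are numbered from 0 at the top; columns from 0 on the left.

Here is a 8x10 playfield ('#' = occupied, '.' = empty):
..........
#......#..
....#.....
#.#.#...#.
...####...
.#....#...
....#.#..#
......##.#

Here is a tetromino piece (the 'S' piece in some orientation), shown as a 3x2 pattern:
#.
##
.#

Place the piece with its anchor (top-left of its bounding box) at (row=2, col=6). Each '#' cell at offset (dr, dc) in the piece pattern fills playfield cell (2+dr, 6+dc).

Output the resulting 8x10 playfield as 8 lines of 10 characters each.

Answer: ..........
#......#..
....#.#...
#.#.#.###.
...#####..
.#....#...
....#.#..#
......##.#

Derivation:
Fill (2+0,6+0) = (2,6)
Fill (2+1,6+0) = (3,6)
Fill (2+1,6+1) = (3,7)
Fill (2+2,6+1) = (4,7)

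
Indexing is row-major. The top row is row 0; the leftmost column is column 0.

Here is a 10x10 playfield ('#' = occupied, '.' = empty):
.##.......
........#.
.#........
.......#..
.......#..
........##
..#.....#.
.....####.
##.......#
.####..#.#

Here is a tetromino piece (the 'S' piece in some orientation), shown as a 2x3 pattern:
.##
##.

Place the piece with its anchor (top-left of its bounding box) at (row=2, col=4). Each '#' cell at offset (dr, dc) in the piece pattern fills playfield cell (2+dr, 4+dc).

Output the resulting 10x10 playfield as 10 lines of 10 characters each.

Answer: .##.......
........#.
.#...##...
....##.#..
.......#..
........##
..#.....#.
.....####.
##.......#
.####..#.#

Derivation:
Fill (2+0,4+1) = (2,5)
Fill (2+0,4+2) = (2,6)
Fill (2+1,4+0) = (3,4)
Fill (2+1,4+1) = (3,5)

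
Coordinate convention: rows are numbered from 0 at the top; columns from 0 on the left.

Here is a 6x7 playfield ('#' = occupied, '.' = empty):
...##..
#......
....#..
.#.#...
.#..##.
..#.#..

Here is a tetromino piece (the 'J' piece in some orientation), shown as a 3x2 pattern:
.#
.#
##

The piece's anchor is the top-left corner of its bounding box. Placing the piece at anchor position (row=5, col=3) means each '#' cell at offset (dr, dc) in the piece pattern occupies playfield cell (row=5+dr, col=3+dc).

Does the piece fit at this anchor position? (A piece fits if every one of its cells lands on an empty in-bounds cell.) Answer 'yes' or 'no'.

Answer: no

Derivation:
Check each piece cell at anchor (5, 3):
  offset (0,1) -> (5,4): occupied ('#') -> FAIL
  offset (1,1) -> (6,4): out of bounds -> FAIL
  offset (2,0) -> (7,3): out of bounds -> FAIL
  offset (2,1) -> (7,4): out of bounds -> FAIL
All cells valid: no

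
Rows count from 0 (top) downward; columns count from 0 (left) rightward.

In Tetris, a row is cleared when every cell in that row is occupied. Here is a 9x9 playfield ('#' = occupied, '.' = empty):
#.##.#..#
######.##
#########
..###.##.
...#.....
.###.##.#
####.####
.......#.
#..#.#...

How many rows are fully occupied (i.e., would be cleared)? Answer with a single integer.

Answer: 1

Derivation:
Check each row:
  row 0: 4 empty cells -> not full
  row 1: 1 empty cell -> not full
  row 2: 0 empty cells -> FULL (clear)
  row 3: 4 empty cells -> not full
  row 4: 8 empty cells -> not full
  row 5: 3 empty cells -> not full
  row 6: 1 empty cell -> not full
  row 7: 8 empty cells -> not full
  row 8: 6 empty cells -> not full
Total rows cleared: 1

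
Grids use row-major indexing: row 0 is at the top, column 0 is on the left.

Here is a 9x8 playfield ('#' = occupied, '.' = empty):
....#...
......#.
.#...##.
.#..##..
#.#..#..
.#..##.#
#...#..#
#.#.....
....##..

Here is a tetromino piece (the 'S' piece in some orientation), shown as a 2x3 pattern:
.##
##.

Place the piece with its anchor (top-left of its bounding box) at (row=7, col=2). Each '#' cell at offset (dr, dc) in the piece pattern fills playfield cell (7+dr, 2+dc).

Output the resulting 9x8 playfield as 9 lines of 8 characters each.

Answer: ....#...
......#.
.#...##.
.#..##..
#.#..#..
.#..##.#
#...#..#
#.###...
..####..

Derivation:
Fill (7+0,2+1) = (7,3)
Fill (7+0,2+2) = (7,4)
Fill (7+1,2+0) = (8,2)
Fill (7+1,2+1) = (8,3)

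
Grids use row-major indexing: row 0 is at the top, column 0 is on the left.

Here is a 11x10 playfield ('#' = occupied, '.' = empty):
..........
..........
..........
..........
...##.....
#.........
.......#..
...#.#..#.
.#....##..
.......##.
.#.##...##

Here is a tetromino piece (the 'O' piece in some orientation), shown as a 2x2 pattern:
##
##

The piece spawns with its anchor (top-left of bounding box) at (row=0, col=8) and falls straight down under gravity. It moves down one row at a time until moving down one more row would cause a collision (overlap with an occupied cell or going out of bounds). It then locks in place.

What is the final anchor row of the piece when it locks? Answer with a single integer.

Answer: 5

Derivation:
Spawn at (row=0, col=8). Try each row:
  row 0: fits
  row 1: fits
  row 2: fits
  row 3: fits
  row 4: fits
  row 5: fits
  row 6: blocked -> lock at row 5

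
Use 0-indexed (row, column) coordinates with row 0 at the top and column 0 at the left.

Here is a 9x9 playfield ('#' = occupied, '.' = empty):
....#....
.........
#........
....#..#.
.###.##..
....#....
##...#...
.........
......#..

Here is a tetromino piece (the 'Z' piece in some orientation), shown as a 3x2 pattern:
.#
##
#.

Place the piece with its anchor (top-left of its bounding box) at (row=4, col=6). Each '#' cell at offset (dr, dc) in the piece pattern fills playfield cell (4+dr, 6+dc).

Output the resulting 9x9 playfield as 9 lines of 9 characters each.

Answer: ....#....
.........
#........
....#..#.
.###.###.
....#.##.
##...##..
.........
......#..

Derivation:
Fill (4+0,6+1) = (4,7)
Fill (4+1,6+0) = (5,6)
Fill (4+1,6+1) = (5,7)
Fill (4+2,6+0) = (6,6)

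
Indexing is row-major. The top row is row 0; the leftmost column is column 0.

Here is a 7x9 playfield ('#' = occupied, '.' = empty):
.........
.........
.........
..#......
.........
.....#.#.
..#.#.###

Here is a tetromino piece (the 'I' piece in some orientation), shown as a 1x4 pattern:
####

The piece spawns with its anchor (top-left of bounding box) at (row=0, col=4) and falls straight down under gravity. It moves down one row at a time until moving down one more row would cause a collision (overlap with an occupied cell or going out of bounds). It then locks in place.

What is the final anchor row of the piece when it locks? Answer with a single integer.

Answer: 4

Derivation:
Spawn at (row=0, col=4). Try each row:
  row 0: fits
  row 1: fits
  row 2: fits
  row 3: fits
  row 4: fits
  row 5: blocked -> lock at row 4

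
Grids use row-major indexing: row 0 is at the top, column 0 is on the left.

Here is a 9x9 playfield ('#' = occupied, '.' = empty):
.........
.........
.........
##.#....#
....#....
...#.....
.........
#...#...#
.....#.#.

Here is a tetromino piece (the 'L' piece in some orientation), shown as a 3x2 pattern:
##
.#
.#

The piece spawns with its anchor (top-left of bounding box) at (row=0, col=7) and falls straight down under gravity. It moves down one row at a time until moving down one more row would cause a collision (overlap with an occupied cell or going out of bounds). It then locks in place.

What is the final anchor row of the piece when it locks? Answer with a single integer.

Answer: 0

Derivation:
Spawn at (row=0, col=7). Try each row:
  row 0: fits
  row 1: blocked -> lock at row 0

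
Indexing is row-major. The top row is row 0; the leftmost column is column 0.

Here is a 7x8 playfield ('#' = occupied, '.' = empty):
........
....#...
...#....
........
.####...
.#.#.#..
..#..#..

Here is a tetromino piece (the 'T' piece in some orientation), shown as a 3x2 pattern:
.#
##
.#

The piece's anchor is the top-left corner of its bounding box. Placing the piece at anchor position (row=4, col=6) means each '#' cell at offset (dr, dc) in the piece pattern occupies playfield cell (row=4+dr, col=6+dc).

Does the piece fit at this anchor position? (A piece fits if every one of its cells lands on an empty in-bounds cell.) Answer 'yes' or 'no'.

Check each piece cell at anchor (4, 6):
  offset (0,1) -> (4,7): empty -> OK
  offset (1,0) -> (5,6): empty -> OK
  offset (1,1) -> (5,7): empty -> OK
  offset (2,1) -> (6,7): empty -> OK
All cells valid: yes

Answer: yes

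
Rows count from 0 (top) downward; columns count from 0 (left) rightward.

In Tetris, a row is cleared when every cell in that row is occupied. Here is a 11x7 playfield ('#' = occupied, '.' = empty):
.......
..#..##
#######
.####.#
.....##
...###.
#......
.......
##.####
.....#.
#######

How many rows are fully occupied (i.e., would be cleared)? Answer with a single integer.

Check each row:
  row 0: 7 empty cells -> not full
  row 1: 4 empty cells -> not full
  row 2: 0 empty cells -> FULL (clear)
  row 3: 2 empty cells -> not full
  row 4: 5 empty cells -> not full
  row 5: 4 empty cells -> not full
  row 6: 6 empty cells -> not full
  row 7: 7 empty cells -> not full
  row 8: 1 empty cell -> not full
  row 9: 6 empty cells -> not full
  row 10: 0 empty cells -> FULL (clear)
Total rows cleared: 2

Answer: 2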